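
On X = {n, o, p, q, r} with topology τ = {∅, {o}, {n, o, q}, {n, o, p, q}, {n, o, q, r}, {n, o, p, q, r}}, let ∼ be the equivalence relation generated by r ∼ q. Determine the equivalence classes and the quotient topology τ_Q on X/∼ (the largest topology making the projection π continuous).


X/∼ = {[n], [o], [p], [q=r]}; |τ_Q| = 4.

Equivalence classes: [n], [o], [p], [q=r].
Quotient map π: X → X/∼ sends n ↦ [n], o ↦ [o], p ↦ [p], q ↦ [q=r], r ↦ [q=r].
For each subset V ⊆ X/∼, compute π^{-1}(V) ⊆ X and check whether π^{-1}(V) ∈ τ. V is open in τ_Q iff π^{-1}(V) ∈ τ.
  V = {}: π^{-1}(V) = ∅ ∈ τ ✓.
  V = {[n]}: π^{-1}(V) = {n} ∉ τ ✗.
  V = {[o]}: π^{-1}(V) = {o} ∈ τ ✓.
  V = {[n], [o]}: π^{-1}(V) = {n, o} ∉ τ ✗.
  V = {[p]}: π^{-1}(V) = {p} ∉ τ ✗.
  V = {[n], [p]}: π^{-1}(V) = {n, p} ∉ τ ✗.
  V = {[o], [p]}: π^{-1}(V) = {o, p} ∉ τ ✗.
  V = {[n], [o], [p]}: π^{-1}(V) = {n, o, p} ∉ τ ✗.
  V = {[q=r]}: π^{-1}(V) = {q, r} ∉ τ ✗.
  V = {[n], [q=r]}: π^{-1}(V) = {n, q, r} ∉ τ ✗.
  V = {[o], [q=r]}: π^{-1}(V) = {o, q, r} ∉ τ ✗.
  V = {[n], [o], [q=r]}: π^{-1}(V) = {n, o, q, r} ∈ τ ✓.
  V = {[p], [q=r]}: π^{-1}(V) = {p, q, r} ∉ τ ✗.
  V = {[n], [p], [q=r]}: π^{-1}(V) = {n, p, q, r} ∉ τ ✗.
  V = {[o], [p], [q=r]}: π^{-1}(V) = {o, p, q, r} ∉ τ ✗.
  V = {[n], [o], [p], [q=r]}: π^{-1}(V) = {n, o, p, q, r} ∈ τ ✓.
Open sets in the quotient: τ_Q = {{}, {[o]}, {[n], [o], [q=r]}, {[n], [o], [p], [q=r]}} (4 elements).


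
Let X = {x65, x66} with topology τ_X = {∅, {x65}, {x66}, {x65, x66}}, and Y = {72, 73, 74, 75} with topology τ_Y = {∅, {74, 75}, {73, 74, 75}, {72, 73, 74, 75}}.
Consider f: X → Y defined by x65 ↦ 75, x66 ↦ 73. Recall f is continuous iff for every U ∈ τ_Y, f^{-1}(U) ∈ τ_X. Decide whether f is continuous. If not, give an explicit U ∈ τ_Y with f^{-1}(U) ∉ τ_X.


f IS continuous.

Compute f^{-1}(U) for each U ∈ τ_Y:
  U = ∅: f^{-1}(U) = ∅ ∈ τ_X ✓.
  U = {74, 75}: f^{-1}(U) = {x65} ∈ τ_X ✓.
  U = {73, 74, 75}: f^{-1}(U) = {x65, x66} ∈ τ_X ✓.
  U = {72, 73, 74, 75}: f^{-1}(U) = {x65, x66} ∈ τ_X ✓.
Every preimage lies in τ_X, so f IS continuous.


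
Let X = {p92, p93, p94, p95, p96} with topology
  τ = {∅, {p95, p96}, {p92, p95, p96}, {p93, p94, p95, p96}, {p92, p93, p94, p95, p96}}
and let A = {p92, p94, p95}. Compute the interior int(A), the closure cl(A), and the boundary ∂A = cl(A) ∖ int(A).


int(A) = ∅, cl(A) = {p92, p93, p94, p95, p96}, ∂A = {p92, p93, p94, p95, p96}.

Closed sets in (X, τ) are complements of opens:
  closed(X, τ) = {∅, {p92}, {p93, p94}, {p92, p93, p94}, {p92, p93, p94, p95, p96}}.
int(A) = ⋃ {U ∈ τ : U ⊆ A}. Opens contained in A: ∅.
Taking the union of these: int(A) = ∅.
cl(A) = ⋂ {C closed : A ⊆ C}. Closed sets containing A: {p92, p93, p94, p95, p96}.
Intersecting these: cl(A) = {p92, p93, p94, p95, p96}.
∂A = cl(A) ∖ int(A) = {p92, p93, p94, p95, p96} ∖ ∅ = {p92, p93, p94, p95, p96}.


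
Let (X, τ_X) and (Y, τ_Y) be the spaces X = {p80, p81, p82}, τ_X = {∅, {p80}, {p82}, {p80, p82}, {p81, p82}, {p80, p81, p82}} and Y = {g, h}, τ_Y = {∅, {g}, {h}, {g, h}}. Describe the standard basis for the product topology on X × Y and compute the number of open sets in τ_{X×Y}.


Basis B = {∅ × ∅, {p80} × {g}, {p80} × {h}, {p82} × {g}, {p82} × {h}, {p80} × {g, h}, {p80, p82} × {g}, {p80, p82} × {h}, {p81, p82} × {g}, {p81, p82} × {h}, {p82} × {g, h}, {p80, p81, p82} × {g}, {p80, p81, p82} × {h}, {p80, p82} × {g, h}, {p81, p82} × {g, h}, {p80, p81, p82} × {g, h}}; |τ_{X×Y}| = 36.

Enumerate products U × V with U ∈ τ_X, V ∈ τ_Y (deduplicated):
  ∅ × ∅ = {} (∅)
  {p80} × {g} = {(p80,g)}
  {p80} × {h} = {(p80,h)}
  {p82} × {g} = {(p82,g)}
  {p82} × {h} = {(p82,h)}
  {p80} × {g, h} = {(p80,g), (p80,h)}
  {p80, p82} × {g} = {(p80,g), (p82,g)}
  {p80, p82} × {h} = {(p80,h), (p82,h)}
  {p81, p82} × {g} = {(p81,g), (p82,g)}
  {p81, p82} × {h} = {(p81,h), (p82,h)}
  {p82} × {g, h} = {(p82,g), (p82,h)}
  {p80, p81, p82} × {g} = {(p80,g), (p81,g), (p82,g)}
  {p80, p81, p82} × {h} = {(p80,h), (p81,h), (p82,h)}
  {p80, p82} × {g, h} = {(p80,g), (p80,h), (p82,g), (p82,h)}
  {p81, p82} × {g, h} = {(p81,g), (p81,h), (p82,g), (p82,h)}
  {p80, p81, p82} × {g, h} = {(p80,g), (p80,h), (p81,g), (p81,h), (p82,g), (p82,h)}
These 16 distinct sets form the basis B.
Close under arbitrary unions to get τ_{X×Y}; counting gives |τ_{X×Y}| = 36.


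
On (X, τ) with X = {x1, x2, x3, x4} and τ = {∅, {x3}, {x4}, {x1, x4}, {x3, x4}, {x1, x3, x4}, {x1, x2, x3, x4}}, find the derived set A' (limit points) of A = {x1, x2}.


A' = {x2}

For each x ∈ X, list the open sets U ∈ τ with x ∈ U, then check whether U ∩ (A ∖ {x}) ≠ ∅ for every such U.
  x = x1: open {x1, x4} ∋ x has {x1, x4} ∩ (A ∖ {x1}) = ∅, so x is NOT a limit point.
  x = x2: opens ∋ x are {x1, x2, x3, x4}; each meets A ∖ {x2}, so x IS a limit point.
  x = x3: open {x3} ∋ x has {x3} ∩ (A ∖ {x3}) = ∅, so x is NOT a limit point.
  x = x4: open {x4} ∋ x has {x4} ∩ (A ∖ {x4}) = ∅, so x is NOT a limit point.
Collecting: A' = {x2}.


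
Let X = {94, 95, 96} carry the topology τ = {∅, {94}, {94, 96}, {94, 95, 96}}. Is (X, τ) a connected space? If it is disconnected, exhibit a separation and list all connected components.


(X, τ) is connected.

Find clopen sets (U ∈ τ with X ∖ U ∈ τ):
  U = ∅, X ∖ U = {94, 95, 96} — both open, so U is clopen.
  U = {94, 95, 96}, X ∖ U = ∅ — both open, so U is clopen.
Only trivial clopens (∅ and X) exist, so (X, τ) is connected.
Compute connected components by grouping points that agree on all clopens:
  component: {94, 95, 96}


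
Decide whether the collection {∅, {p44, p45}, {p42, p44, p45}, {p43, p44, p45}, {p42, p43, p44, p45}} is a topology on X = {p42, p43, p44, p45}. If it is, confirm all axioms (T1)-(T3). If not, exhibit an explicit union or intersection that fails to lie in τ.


τ IS a topology on X.

Axiom (T1): ∅ ∈ τ? Yes; X ∈ τ? Yes.
Axiom (T2/T3): check pairwise unions and intersections of members of τ.
All pairwise intersections and unions checked — each lies in τ. Therefore τ satisfies (T1), (T2), (T3): it IS a topology on X.


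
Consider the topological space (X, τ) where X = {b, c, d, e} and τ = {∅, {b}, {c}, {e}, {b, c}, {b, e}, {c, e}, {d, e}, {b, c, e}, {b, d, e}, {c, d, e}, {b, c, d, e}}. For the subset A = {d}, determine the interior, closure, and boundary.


int(A) = ∅, cl(A) = {d}, ∂A = {d}.

Closed sets in (X, τ) are complements of opens:
  closed(X, τ) = {∅, {b}, {c}, {d}, {b, c}, {b, d}, {c, d}, {d, e}, {b, c, d}, {b, d, e}, {c, d, e}, {b, c, d, e}}.
int(A) = ⋃ {U ∈ τ : U ⊆ A}. Opens contained in A: ∅.
Taking the union of these: int(A) = ∅.
cl(A) = ⋂ {C closed : A ⊆ C}. Closed sets containing A: {d}, {b, d}, {c, d}, {d, e}, {b, c, d}, {b, d, e}, {c, d, e}, {b, c, d, e}.
Intersecting these: cl(A) = {d}.
∂A = cl(A) ∖ int(A) = {d} ∖ ∅ = {d}.


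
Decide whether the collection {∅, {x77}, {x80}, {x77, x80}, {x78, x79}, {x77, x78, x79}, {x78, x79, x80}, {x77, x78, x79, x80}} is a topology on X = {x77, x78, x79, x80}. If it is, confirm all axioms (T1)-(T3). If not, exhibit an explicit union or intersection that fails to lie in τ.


τ IS a topology on X.

Axiom (T1): ∅ ∈ τ? Yes; X ∈ τ? Yes.
Axiom (T2/T3): check pairwise unions and intersections of members of τ.
All pairwise intersections and unions checked — each lies in τ. Therefore τ satisfies (T1), (T2), (T3): it IS a topology on X.


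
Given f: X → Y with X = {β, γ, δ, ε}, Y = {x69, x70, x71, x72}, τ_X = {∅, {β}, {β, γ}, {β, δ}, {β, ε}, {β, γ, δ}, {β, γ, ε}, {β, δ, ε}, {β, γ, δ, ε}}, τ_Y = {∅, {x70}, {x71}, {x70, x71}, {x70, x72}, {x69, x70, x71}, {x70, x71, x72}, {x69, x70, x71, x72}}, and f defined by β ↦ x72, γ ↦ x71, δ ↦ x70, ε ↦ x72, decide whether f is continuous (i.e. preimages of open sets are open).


f is NOT continuous.

Compute f^{-1}(U) for each U ∈ τ_Y:
  U = ∅: f^{-1}(U) = ∅ ∈ τ_X ✓.
  U = {x70}: f^{-1}(U) = {δ} ∉ τ_X ✗.
  U = {x71}: f^{-1}(U) = {γ} ∉ τ_X ✗.
  U = {x70, x71}: f^{-1}(U) = {γ, δ} ∉ τ_X ✗.
  U = {x70, x72}: f^{-1}(U) = {β, δ, ε} ∈ τ_X ✓.
  U = {x69, x70, x71}: f^{-1}(U) = {γ, δ} ∉ τ_X ✗.
  U = {x70, x71, x72}: f^{-1}(U) = {β, γ, δ, ε} ∈ τ_X ✓.
  U = {x69, x70, x71, x72}: f^{-1}(U) = {β, γ, δ, ε} ∈ τ_X ✓.
Found U = {x70} with f^{-1}(U) = {δ} not in τ_X. Therefore f is NOT continuous.


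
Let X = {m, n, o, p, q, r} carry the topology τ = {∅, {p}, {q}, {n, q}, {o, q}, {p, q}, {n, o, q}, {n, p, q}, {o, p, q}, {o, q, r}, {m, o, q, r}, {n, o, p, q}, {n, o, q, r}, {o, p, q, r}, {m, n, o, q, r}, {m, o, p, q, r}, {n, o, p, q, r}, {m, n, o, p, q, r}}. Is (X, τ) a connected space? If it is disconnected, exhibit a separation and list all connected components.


(X, τ) is disconnected; components = [{p}, {m, n, o, q, r}].

Find clopen sets (U ∈ τ with X ∖ U ∈ τ):
  U = ∅, X ∖ U = {m, n, o, p, q, r} — both open, so U is clopen.
  U = {p}, X ∖ U = {m, n, o, q, r} — both open, so U is clopen.
  U = {m, n, o, q, r}, X ∖ U = {p} — both open, so U is clopen.
  U = {m, n, o, p, q, r}, X ∖ U = ∅ — both open, so U is clopen.
Nontrivial clopen(s) exist: e.g. {m, n, o, q, r}. So (X, τ) is disconnected.
Compute connected components by grouping points that agree on all clopens:
  component: {p}
  component: {m, n, o, q, r}


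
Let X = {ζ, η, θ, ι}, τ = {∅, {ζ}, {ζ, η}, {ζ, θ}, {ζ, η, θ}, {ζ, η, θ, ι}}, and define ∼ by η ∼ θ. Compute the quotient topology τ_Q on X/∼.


X/∼ = {[ζ], [η=θ], [ι]}; |τ_Q| = 4.

Equivalence classes: [ζ], [η=θ], [ι].
Quotient map π: X → X/∼ sends ζ ↦ [ζ], η ↦ [η=θ], θ ↦ [η=θ], ι ↦ [ι].
For each subset V ⊆ X/∼, compute π^{-1}(V) ⊆ X and check whether π^{-1}(V) ∈ τ. V is open in τ_Q iff π^{-1}(V) ∈ τ.
  V = {}: π^{-1}(V) = ∅ ∈ τ ✓.
  V = {[ζ]}: π^{-1}(V) = {ζ} ∈ τ ✓.
  V = {[η=θ]}: π^{-1}(V) = {η, θ} ∉ τ ✗.
  V = {[ζ], [η=θ]}: π^{-1}(V) = {ζ, η, θ} ∈ τ ✓.
  V = {[ι]}: π^{-1}(V) = {ι} ∉ τ ✗.
  V = {[ζ], [ι]}: π^{-1}(V) = {ζ, ι} ∉ τ ✗.
  V = {[η=θ], [ι]}: π^{-1}(V) = {η, θ, ι} ∉ τ ✗.
  V = {[ζ], [η=θ], [ι]}: π^{-1}(V) = {ζ, η, θ, ι} ∈ τ ✓.
Open sets in the quotient: τ_Q = {{}, {[ζ]}, {[ζ], [η=θ]}, {[ζ], [η=θ], [ι]}} (4 elements).


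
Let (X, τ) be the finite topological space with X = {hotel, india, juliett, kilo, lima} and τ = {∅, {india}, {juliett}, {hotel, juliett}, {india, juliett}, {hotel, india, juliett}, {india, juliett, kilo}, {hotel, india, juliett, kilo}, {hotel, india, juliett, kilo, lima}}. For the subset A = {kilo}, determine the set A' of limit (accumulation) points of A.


A' = {lima}

For each x ∈ X, list the open sets U ∈ τ with x ∈ U, then check whether U ∩ (A ∖ {x}) ≠ ∅ for every such U.
  x = hotel: open {hotel, juliett} ∋ x has {hotel, juliett} ∩ (A ∖ {hotel}) = ∅, so x is NOT a limit point.
  x = india: open {india} ∋ x has {india} ∩ (A ∖ {india}) = ∅, so x is NOT a limit point.
  x = juliett: open {juliett} ∋ x has {juliett} ∩ (A ∖ {juliett}) = ∅, so x is NOT a limit point.
  x = kilo: open {india, juliett, kilo} ∋ x has {india, juliett, kilo} ∩ (A ∖ {kilo}) = ∅, so x is NOT a limit point.
  x = lima: opens ∋ x are {hotel, india, juliett, kilo, lima}; each meets A ∖ {lima}, so x IS a limit point.
Collecting: A' = {lima}.


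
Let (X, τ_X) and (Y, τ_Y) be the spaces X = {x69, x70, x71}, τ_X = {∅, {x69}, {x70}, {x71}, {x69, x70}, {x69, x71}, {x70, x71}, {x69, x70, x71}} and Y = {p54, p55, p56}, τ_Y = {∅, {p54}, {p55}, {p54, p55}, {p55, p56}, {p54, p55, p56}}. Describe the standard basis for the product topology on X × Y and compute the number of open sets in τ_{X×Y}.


Basis B = {∅ × ∅, {x69} × {p54}, {x69} × {p55}, {x70} × {p54}, {x70} × {p55}, {x71} × {p54}, {x71} × {p55}, {x69} × {p54, p55}, {x69, x70} × {p54}, {x69, x71} × {p54}, {x69} × {p55, p56}, {x69, x70} × {p55}, {x69, x71} × {p55}, {x70} × {p54, p55}, {x70, x71} × {p54}, {x70} × {p55, p56}, {x70, x71} × {p55}, {x71} × {p54, p55}, {x71} × {p55, p56}, {x69} × {p54, p55, p56}, {x69, x70, x71} × {p54}, {x69, x70, x71} × {p55}, {x70} × {p54, p55, p56}, {x71} × {p54, p55, p56}, {x69, x70} × {p54, p55}, {x69, x71} × {p54, p55}, {x69, x70} × {p55, p56}, {x69, x71} × {p55, p56}, {x70, x71} × {p54, p55}, {x70, x71} × {p55, p56}, {x69, x70} × {p54, p55, p56}, {x69, x71} × {p54, p55, p56}, {x69, x70, x71} × {p54, p55}, {x69, x70, x71} × {p55, p56}, {x70, x71} × {p54, p55, p56}, {x69, x70, x71} × {p54, p55, p56}}; |τ_{X×Y}| = 216.

Enumerate products U × V with U ∈ τ_X, V ∈ τ_Y (deduplicated):
  ∅ × ∅ = {} (∅)
  {x69} × {p54} = {(x69,p54)}
  {x69} × {p55} = {(x69,p55)}
  {x70} × {p54} = {(x70,p54)}
  {x70} × {p55} = {(x70,p55)}
  {x71} × {p54} = {(x71,p54)}
  {x71} × {p55} = {(x71,p55)}
  {x69} × {p54, p55} = {(x69,p54), (x69,p55)}
  {x69, x70} × {p54} = {(x69,p54), (x70,p54)}
  {x69, x71} × {p54} = {(x69,p54), (x71,p54)}
  {x69} × {p55, p56} = {(x69,p55), (x69,p56)}
  {x69, x70} × {p55} = {(x69,p55), (x70,p55)}
  {x69, x71} × {p55} = {(x69,p55), (x71,p55)}
  {x70} × {p54, p55} = {(x70,p54), (x70,p55)}
  {x70, x71} × {p54} = {(x70,p54), (x71,p54)}
  {x70} × {p55, p56} = {(x70,p55), (x70,p56)}
  {x70, x71} × {p55} = {(x70,p55), (x71,p55)}
  {x71} × {p54, p55} = {(x71,p54), (x71,p55)}
  {x71} × {p55, p56} = {(x71,p55), (x71,p56)}
  {x69} × {p54, p55, p56} = {(x69,p54), (x69,p55), (x69,p56)}
  {x69, x70, x71} × {p54} = {(x69,p54), (x70,p54), (x71,p54)}
  {x69, x70, x71} × {p55} = {(x69,p55), (x70,p55), (x71,p55)}
  {x70} × {p54, p55, p56} = {(x70,p54), (x70,p55), (x70,p56)}
  {x71} × {p54, p55, p56} = {(x71,p54), (x71,p55), (x71,p56)}
  {x69, x70} × {p54, p55} = {(x69,p54), (x69,p55), (x70,p54), (x70,p55)}
  {x69, x71} × {p54, p55} = {(x69,p54), (x69,p55), (x71,p54), (x71,p55)}
  {x69, x70} × {p55, p56} = {(x69,p55), (x69,p56), (x70,p55), (x70,p56)}
  {x69, x71} × {p55, p56} = {(x69,p55), (x69,p56), (x71,p55), (x71,p56)}
  {x70, x71} × {p54, p55} = {(x70,p54), (x70,p55), (x71,p54), (x71,p55)}
  {x70, x71} × {p55, p56} = {(x70,p55), (x70,p56), (x71,p55), (x71,p56)}
  {x69, x70} × {p54, p55, p56} = {(x69,p54), (x69,p55), (x69,p56), (x70,p54), (x70,p55), (x70,p56)}
  {x69, x71} × {p54, p55, p56} = {(x69,p54), (x69,p55), (x69,p56), (x71,p54), (x71,p55), (x71,p56)}
  {x69, x70, x71} × {p54, p55} = {(x69,p54), (x69,p55), (x70,p54), (x70,p55), (x71,p54), (x71,p55)}
  {x69, x70, x71} × {p55, p56} = {(x69,p55), (x69,p56), (x70,p55), (x70,p56), (x71,p55), (x71,p56)}
  {x70, x71} × {p54, p55, p56} = {(x70,p54), (x70,p55), (x70,p56), (x71,p54), (x71,p55), (x71,p56)}
  {x69, x70, x71} × {p54, p55, p56} = {(x69,p54), (x69,p55), (x69,p56), (x70,p54), (x70,p55), (x70,p56), (x71,p54), (x71,p55), (x71,p56)}
These 36 distinct sets form the basis B.
Close under arbitrary unions to get τ_{X×Y}; counting gives |τ_{X×Y}| = 216.


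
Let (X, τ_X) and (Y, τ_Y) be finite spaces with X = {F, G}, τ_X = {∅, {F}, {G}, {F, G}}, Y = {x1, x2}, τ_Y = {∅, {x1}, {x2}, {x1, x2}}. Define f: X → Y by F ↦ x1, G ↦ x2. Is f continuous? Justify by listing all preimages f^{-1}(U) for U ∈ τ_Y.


f IS continuous.

Compute f^{-1}(U) for each U ∈ τ_Y:
  U = ∅: f^{-1}(U) = ∅ ∈ τ_X ✓.
  U = {x1}: f^{-1}(U) = {F} ∈ τ_X ✓.
  U = {x2}: f^{-1}(U) = {G} ∈ τ_X ✓.
  U = {x1, x2}: f^{-1}(U) = {F, G} ∈ τ_X ✓.
Every preimage lies in τ_X, so f IS continuous.


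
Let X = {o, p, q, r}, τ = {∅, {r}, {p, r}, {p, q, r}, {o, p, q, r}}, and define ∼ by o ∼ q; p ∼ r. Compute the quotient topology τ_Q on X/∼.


X/∼ = {[o=q], [p=r]}; |τ_Q| = 3.

Equivalence classes: [o=q], [p=r].
Quotient map π: X → X/∼ sends o ↦ [o=q], p ↦ [p=r], q ↦ [o=q], r ↦ [p=r].
For each subset V ⊆ X/∼, compute π^{-1}(V) ⊆ X and check whether π^{-1}(V) ∈ τ. V is open in τ_Q iff π^{-1}(V) ∈ τ.
  V = {}: π^{-1}(V) = ∅ ∈ τ ✓.
  V = {[o=q]}: π^{-1}(V) = {o, q} ∉ τ ✗.
  V = {[p=r]}: π^{-1}(V) = {p, r} ∈ τ ✓.
  V = {[o=q], [p=r]}: π^{-1}(V) = {o, p, q, r} ∈ τ ✓.
Open sets in the quotient: τ_Q = {{}, {[p=r]}, {[o=q], [p=r]}} (3 elements).


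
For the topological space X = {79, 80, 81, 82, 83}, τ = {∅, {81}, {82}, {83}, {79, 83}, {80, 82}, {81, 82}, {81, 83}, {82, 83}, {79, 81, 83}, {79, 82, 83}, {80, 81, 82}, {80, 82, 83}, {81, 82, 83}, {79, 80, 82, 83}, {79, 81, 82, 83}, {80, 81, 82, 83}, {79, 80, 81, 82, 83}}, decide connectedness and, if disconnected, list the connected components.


(X, τ) is disconnected; components = [{81}, {79, 83}, {80, 82}].

Find clopen sets (U ∈ τ with X ∖ U ∈ τ):
  U = ∅, X ∖ U = {79, 80, 81, 82, 83} — both open, so U is clopen.
  U = {81}, X ∖ U = {79, 80, 82, 83} — both open, so U is clopen.
  U = {79, 83}, X ∖ U = {80, 81, 82} — both open, so U is clopen.
  U = {80, 82}, X ∖ U = {79, 81, 83} — both open, so U is clopen.
  U = {79, 81, 83}, X ∖ U = {80, 82} — both open, so U is clopen.
  U = {80, 81, 82}, X ∖ U = {79, 83} — both open, so U is clopen.
  U = {79, 80, 82, 83}, X ∖ U = {81} — both open, so U is clopen.
  U = {79, 80, 81, 82, 83}, X ∖ U = ∅ — both open, so U is clopen.
Nontrivial clopen(s) exist: e.g. {80, 81, 82}. So (X, τ) is disconnected.
Compute connected components by grouping points that agree on all clopens:
  component: {81}
  component: {79, 83}
  component: {80, 82}


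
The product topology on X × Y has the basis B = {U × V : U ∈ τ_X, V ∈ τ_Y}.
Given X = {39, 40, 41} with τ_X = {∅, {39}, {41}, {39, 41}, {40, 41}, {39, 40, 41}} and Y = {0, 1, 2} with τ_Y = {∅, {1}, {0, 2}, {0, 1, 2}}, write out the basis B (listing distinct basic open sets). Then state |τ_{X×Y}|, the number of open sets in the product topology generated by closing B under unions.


Basis B = {∅ × ∅, {39} × {1}, {41} × {1}, {39} × {0, 2}, {39, 41} × {1}, {40, 41} × {1}, {41} × {0, 2}, {39} × {0, 1, 2}, {39, 40, 41} × {1}, {41} × {0, 1, 2}, {39, 41} × {0, 2}, {40, 41} × {0, 2}, {39, 41} × {0, 1, 2}, {39, 40, 41} × {0, 2}, {40, 41} × {0, 1, 2}, {39, 40, 41} × {0, 1, 2}}; |τ_{X×Y}| = 36.

Enumerate products U × V with U ∈ τ_X, V ∈ τ_Y (deduplicated):
  ∅ × ∅ = {} (∅)
  {39} × {1} = {(39,1)}
  {41} × {1} = {(41,1)}
  {39} × {0, 2} = {(39,0), (39,2)}
  {39, 41} × {1} = {(39,1), (41,1)}
  {40, 41} × {1} = {(40,1), (41,1)}
  {41} × {0, 2} = {(41,0), (41,2)}
  {39} × {0, 1, 2} = {(39,0), (39,1), (39,2)}
  {39, 40, 41} × {1} = {(39,1), (40,1), (41,1)}
  {41} × {0, 1, 2} = {(41,0), (41,1), (41,2)}
  {39, 41} × {0, 2} = {(39,0), (39,2), (41,0), (41,2)}
  {40, 41} × {0, 2} = {(40,0), (40,2), (41,0), (41,2)}
  {39, 41} × {0, 1, 2} = {(39,0), (39,1), (39,2), (41,0), (41,1), (41,2)}
  {39, 40, 41} × {0, 2} = {(39,0), (39,2), (40,0), (40,2), (41,0), (41,2)}
  {40, 41} × {0, 1, 2} = {(40,0), (40,1), (40,2), (41,0), (41,1), (41,2)}
  {39, 40, 41} × {0, 1, 2} = {(39,0), (39,1), (39,2), (40,0), (40,1), (40,2), (41,0), (41,1), (41,2)}
These 16 distinct sets form the basis B.
Close under arbitrary unions to get τ_{X×Y}; counting gives |τ_{X×Y}| = 36.


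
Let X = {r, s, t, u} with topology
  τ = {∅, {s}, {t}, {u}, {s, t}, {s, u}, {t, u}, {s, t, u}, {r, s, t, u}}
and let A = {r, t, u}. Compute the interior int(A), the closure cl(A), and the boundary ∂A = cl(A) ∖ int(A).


int(A) = {t, u}, cl(A) = {r, t, u}, ∂A = {r}.

Closed sets in (X, τ) are complements of opens:
  closed(X, τ) = {∅, {r}, {r, s}, {r, t}, {r, u}, {r, s, t}, {r, s, u}, {r, t, u}, {r, s, t, u}}.
int(A) = ⋃ {U ∈ τ : U ⊆ A}. Opens contained in A: ∅, {t}, {u}, {t, u}.
Taking the union of these: int(A) = {t, u}.
cl(A) = ⋂ {C closed : A ⊆ C}. Closed sets containing A: {r, t, u}, {r, s, t, u}.
Intersecting these: cl(A) = {r, t, u}.
∂A = cl(A) ∖ int(A) = {r, t, u} ∖ {t, u} = {r}.


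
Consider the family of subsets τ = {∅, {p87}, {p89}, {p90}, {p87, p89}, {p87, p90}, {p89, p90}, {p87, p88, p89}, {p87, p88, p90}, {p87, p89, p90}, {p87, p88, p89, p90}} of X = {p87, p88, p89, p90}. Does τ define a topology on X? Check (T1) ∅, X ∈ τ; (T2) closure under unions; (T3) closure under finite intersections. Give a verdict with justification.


τ is NOT a topology on X.

Axiom (T1): ∅ ∈ τ? Yes; X ∈ τ? Yes.
Axiom (T2/T3): check pairwise unions and intersections of members of τ.
Counterexample for (T3): {p87, p88, p89} ∩ {p87, p88, p90} = {p87, p88} ∉ τ. Therefore τ is NOT a topology.


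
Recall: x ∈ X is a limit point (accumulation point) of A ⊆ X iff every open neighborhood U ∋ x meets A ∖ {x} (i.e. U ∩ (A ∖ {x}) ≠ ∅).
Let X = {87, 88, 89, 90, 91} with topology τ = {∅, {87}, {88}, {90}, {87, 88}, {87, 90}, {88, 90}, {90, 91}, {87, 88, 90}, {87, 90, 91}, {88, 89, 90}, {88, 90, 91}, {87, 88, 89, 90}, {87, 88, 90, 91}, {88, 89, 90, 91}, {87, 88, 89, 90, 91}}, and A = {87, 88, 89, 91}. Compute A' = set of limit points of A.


A' = {89}

For each x ∈ X, list the open sets U ∈ τ with x ∈ U, then check whether U ∩ (A ∖ {x}) ≠ ∅ for every such U.
  x = 87: open {87} ∋ x has {87} ∩ (A ∖ {87}) = ∅, so x is NOT a limit point.
  x = 88: open {88} ∋ x has {88} ∩ (A ∖ {88}) = ∅, so x is NOT a limit point.
  x = 89: opens ∋ x are {88, 89, 90}, {87, 88, 89, 90}, {88, 89, 90, 91}, {87, 88, 89, 90, 91}; each meets A ∖ {89}, so x IS a limit point.
  x = 90: open {90} ∋ x has {90} ∩ (A ∖ {90}) = ∅, so x is NOT a limit point.
  x = 91: open {90, 91} ∋ x has {90, 91} ∩ (A ∖ {91}) = ∅, so x is NOT a limit point.
Collecting: A' = {89}.


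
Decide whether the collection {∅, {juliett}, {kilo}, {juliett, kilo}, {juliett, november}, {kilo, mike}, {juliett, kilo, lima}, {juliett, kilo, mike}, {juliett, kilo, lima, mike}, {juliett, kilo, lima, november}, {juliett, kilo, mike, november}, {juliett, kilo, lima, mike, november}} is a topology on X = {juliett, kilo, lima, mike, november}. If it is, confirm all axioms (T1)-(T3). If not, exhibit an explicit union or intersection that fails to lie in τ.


τ is NOT a topology on X.

Axiom (T1): ∅ ∈ τ? Yes; X ∈ τ? Yes.
Axiom (T2/T3): check pairwise unions and intersections of members of τ.
Counterexample for (T2): {kilo} ∪ {juliett, november} = {juliett, kilo, november} ∉ τ. Therefore τ is NOT a topology.


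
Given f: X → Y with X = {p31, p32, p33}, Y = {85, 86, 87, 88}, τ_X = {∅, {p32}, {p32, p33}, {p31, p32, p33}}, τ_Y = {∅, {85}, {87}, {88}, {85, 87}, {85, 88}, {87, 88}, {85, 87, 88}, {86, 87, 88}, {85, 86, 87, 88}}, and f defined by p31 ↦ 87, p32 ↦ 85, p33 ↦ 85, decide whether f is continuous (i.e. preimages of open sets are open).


f is NOT continuous.

Compute f^{-1}(U) for each U ∈ τ_Y:
  U = ∅: f^{-1}(U) = ∅ ∈ τ_X ✓.
  U = {85}: f^{-1}(U) = {p32, p33} ∈ τ_X ✓.
  U = {87}: f^{-1}(U) = {p31} ∉ τ_X ✗.
  U = {88}: f^{-1}(U) = ∅ ∈ τ_X ✓.
  U = {85, 87}: f^{-1}(U) = {p31, p32, p33} ∈ τ_X ✓.
  U = {85, 88}: f^{-1}(U) = {p32, p33} ∈ τ_X ✓.
  U = {87, 88}: f^{-1}(U) = {p31} ∉ τ_X ✗.
  U = {85, 87, 88}: f^{-1}(U) = {p31, p32, p33} ∈ τ_X ✓.
  U = {86, 87, 88}: f^{-1}(U) = {p31} ∉ τ_X ✗.
  U = {85, 86, 87, 88}: f^{-1}(U) = {p31, p32, p33} ∈ τ_X ✓.
Found U = {87} with f^{-1}(U) = {p31} not in τ_X. Therefore f is NOT continuous.


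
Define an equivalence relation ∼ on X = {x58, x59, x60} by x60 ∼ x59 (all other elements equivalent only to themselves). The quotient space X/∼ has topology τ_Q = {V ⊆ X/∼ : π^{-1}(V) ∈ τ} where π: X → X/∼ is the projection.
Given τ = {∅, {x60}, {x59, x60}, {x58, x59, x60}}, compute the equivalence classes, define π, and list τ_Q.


X/∼ = {[x58], [x59=x60]}; |τ_Q| = 3.

Equivalence classes: [x58], [x59=x60].
Quotient map π: X → X/∼ sends x58 ↦ [x58], x59 ↦ [x59=x60], x60 ↦ [x59=x60].
For each subset V ⊆ X/∼, compute π^{-1}(V) ⊆ X and check whether π^{-1}(V) ∈ τ. V is open in τ_Q iff π^{-1}(V) ∈ τ.
  V = {}: π^{-1}(V) = ∅ ∈ τ ✓.
  V = {[x58]}: π^{-1}(V) = {x58} ∉ τ ✗.
  V = {[x59=x60]}: π^{-1}(V) = {x59, x60} ∈ τ ✓.
  V = {[x58], [x59=x60]}: π^{-1}(V) = {x58, x59, x60} ∈ τ ✓.
Open sets in the quotient: τ_Q = {{}, {[x59=x60]}, {[x58], [x59=x60]}} (3 elements).


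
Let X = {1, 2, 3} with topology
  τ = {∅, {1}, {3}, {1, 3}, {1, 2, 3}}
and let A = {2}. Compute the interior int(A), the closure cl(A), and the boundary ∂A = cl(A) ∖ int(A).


int(A) = ∅, cl(A) = {2}, ∂A = {2}.

Closed sets in (X, τ) are complements of opens:
  closed(X, τ) = {∅, {2}, {1, 2}, {2, 3}, {1, 2, 3}}.
int(A) = ⋃ {U ∈ τ : U ⊆ A}. Opens contained in A: ∅.
Taking the union of these: int(A) = ∅.
cl(A) = ⋂ {C closed : A ⊆ C}. Closed sets containing A: {2}, {1, 2}, {2, 3}, {1, 2, 3}.
Intersecting these: cl(A) = {2}.
∂A = cl(A) ∖ int(A) = {2} ∖ ∅ = {2}.


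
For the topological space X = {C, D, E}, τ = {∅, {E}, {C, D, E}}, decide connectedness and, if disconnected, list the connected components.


(X, τ) is connected.

Find clopen sets (U ∈ τ with X ∖ U ∈ τ):
  U = ∅, X ∖ U = {C, D, E} — both open, so U is clopen.
  U = {C, D, E}, X ∖ U = ∅ — both open, so U is clopen.
Only trivial clopens (∅ and X) exist, so (X, τ) is connected.
Compute connected components by grouping points that agree on all clopens:
  component: {C, D, E}


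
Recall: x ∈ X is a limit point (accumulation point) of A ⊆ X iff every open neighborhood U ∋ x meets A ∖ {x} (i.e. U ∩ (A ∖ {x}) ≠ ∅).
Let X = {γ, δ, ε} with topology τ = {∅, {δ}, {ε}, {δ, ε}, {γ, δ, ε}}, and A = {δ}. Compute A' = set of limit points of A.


A' = {γ}

For each x ∈ X, list the open sets U ∈ τ with x ∈ U, then check whether U ∩ (A ∖ {x}) ≠ ∅ for every such U.
  x = γ: opens ∋ x are {γ, δ, ε}; each meets A ∖ {γ}, so x IS a limit point.
  x = δ: open {δ} ∋ x has {δ} ∩ (A ∖ {δ}) = ∅, so x is NOT a limit point.
  x = ε: open {ε} ∋ x has {ε} ∩ (A ∖ {ε}) = ∅, so x is NOT a limit point.
Collecting: A' = {γ}.


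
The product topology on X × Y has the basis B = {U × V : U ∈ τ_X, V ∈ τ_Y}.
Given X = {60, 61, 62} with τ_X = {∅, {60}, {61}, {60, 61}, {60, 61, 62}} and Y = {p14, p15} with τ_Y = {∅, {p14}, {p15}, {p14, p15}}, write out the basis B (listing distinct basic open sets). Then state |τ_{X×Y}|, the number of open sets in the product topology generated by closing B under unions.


Basis B = {∅ × ∅, {60} × {p14}, {60} × {p15}, {61} × {p14}, {61} × {p15}, {60} × {p14, p15}, {60, 61} × {p14}, {60, 61} × {p15}, {61} × {p14, p15}, {60, 61, 62} × {p14}, {60, 61, 62} × {p15}, {60, 61} × {p14, p15}, {60, 61, 62} × {p14, p15}}; |τ_{X×Y}| = 25.

Enumerate products U × V with U ∈ τ_X, V ∈ τ_Y (deduplicated):
  ∅ × ∅ = {} (∅)
  {60} × {p14} = {(60,p14)}
  {60} × {p15} = {(60,p15)}
  {61} × {p14} = {(61,p14)}
  {61} × {p15} = {(61,p15)}
  {60} × {p14, p15} = {(60,p14), (60,p15)}
  {60, 61} × {p14} = {(60,p14), (61,p14)}
  {60, 61} × {p15} = {(60,p15), (61,p15)}
  {61} × {p14, p15} = {(61,p14), (61,p15)}
  {60, 61, 62} × {p14} = {(60,p14), (61,p14), (62,p14)}
  {60, 61, 62} × {p15} = {(60,p15), (61,p15), (62,p15)}
  {60, 61} × {p14, p15} = {(60,p14), (60,p15), (61,p14), (61,p15)}
  {60, 61, 62} × {p14, p15} = {(60,p14), (60,p15), (61,p14), (61,p15), (62,p14), (62,p15)}
These 13 distinct sets form the basis B.
Close under arbitrary unions to get τ_{X×Y}; counting gives |τ_{X×Y}| = 25.


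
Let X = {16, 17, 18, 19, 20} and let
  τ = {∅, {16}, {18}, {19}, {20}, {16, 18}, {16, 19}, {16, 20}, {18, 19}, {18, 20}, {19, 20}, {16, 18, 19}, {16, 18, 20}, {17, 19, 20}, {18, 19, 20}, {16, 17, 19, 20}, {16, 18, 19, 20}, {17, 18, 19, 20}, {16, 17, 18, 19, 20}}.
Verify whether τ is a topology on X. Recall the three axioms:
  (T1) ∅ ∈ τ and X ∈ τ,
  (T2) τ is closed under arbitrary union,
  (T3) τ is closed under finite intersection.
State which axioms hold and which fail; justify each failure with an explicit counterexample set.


τ is NOT a topology on X.

Axiom (T1): ∅ ∈ τ? Yes; X ∈ τ? Yes.
Axiom (T2/T3): check pairwise unions and intersections of members of τ.
Counterexample for (T2): {16} ∪ {19, 20} = {16, 19, 20} ∉ τ. Therefore τ is NOT a topology.


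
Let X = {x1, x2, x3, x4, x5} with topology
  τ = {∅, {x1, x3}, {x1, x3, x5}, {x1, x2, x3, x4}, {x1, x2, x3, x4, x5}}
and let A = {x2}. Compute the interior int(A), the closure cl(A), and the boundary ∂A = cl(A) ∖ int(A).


int(A) = ∅, cl(A) = {x2, x4}, ∂A = {x2, x4}.

Closed sets in (X, τ) are complements of opens:
  closed(X, τ) = {∅, {x5}, {x2, x4}, {x2, x4, x5}, {x1, x2, x3, x4, x5}}.
int(A) = ⋃ {U ∈ τ : U ⊆ A}. Opens contained in A: ∅.
Taking the union of these: int(A) = ∅.
cl(A) = ⋂ {C closed : A ⊆ C}. Closed sets containing A: {x2, x4}, {x2, x4, x5}, {x1, x2, x3, x4, x5}.
Intersecting these: cl(A) = {x2, x4}.
∂A = cl(A) ∖ int(A) = {x2, x4} ∖ ∅ = {x2, x4}.


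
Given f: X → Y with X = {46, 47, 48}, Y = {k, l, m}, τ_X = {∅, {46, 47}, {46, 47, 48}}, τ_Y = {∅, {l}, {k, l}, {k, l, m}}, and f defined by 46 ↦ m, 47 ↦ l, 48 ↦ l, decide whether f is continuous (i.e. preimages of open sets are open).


f is NOT continuous.

Compute f^{-1}(U) for each U ∈ τ_Y:
  U = ∅: f^{-1}(U) = ∅ ∈ τ_X ✓.
  U = {l}: f^{-1}(U) = {47, 48} ∉ τ_X ✗.
  U = {k, l}: f^{-1}(U) = {47, 48} ∉ τ_X ✗.
  U = {k, l, m}: f^{-1}(U) = {46, 47, 48} ∈ τ_X ✓.
Found U = {l} with f^{-1}(U) = {47, 48} not in τ_X. Therefore f is NOT continuous.


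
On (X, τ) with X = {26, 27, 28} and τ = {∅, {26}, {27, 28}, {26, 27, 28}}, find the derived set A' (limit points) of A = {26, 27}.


A' = {28}

For each x ∈ X, list the open sets U ∈ τ with x ∈ U, then check whether U ∩ (A ∖ {x}) ≠ ∅ for every such U.
  x = 26: open {26} ∋ x has {26} ∩ (A ∖ {26}) = ∅, so x is NOT a limit point.
  x = 27: open {27, 28} ∋ x has {27, 28} ∩ (A ∖ {27}) = ∅, so x is NOT a limit point.
  x = 28: opens ∋ x are {27, 28}, {26, 27, 28}; each meets A ∖ {28}, so x IS a limit point.
Collecting: A' = {28}.


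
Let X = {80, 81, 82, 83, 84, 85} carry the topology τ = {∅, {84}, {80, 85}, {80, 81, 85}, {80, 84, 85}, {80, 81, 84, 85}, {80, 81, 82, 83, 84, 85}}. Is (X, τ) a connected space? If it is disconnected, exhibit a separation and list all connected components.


(X, τ) is connected.

Find clopen sets (U ∈ τ with X ∖ U ∈ τ):
  U = ∅, X ∖ U = {80, 81, 82, 83, 84, 85} — both open, so U is clopen.
  U = {80, 81, 82, 83, 84, 85}, X ∖ U = ∅ — both open, so U is clopen.
Only trivial clopens (∅ and X) exist, so (X, τ) is connected.
Compute connected components by grouping points that agree on all clopens:
  component: {80, 81, 82, 83, 84, 85}


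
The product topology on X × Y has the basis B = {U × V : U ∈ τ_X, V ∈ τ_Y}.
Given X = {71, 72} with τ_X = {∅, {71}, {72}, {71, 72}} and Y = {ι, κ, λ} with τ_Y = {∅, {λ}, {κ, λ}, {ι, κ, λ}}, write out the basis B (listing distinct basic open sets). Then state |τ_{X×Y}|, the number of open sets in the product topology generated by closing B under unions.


Basis B = {∅ × ∅, {71} × {λ}, {72} × {λ}, {71} × {κ, λ}, {71, 72} × {λ}, {72} × {κ, λ}, {71} × {ι, κ, λ}, {72} × {ι, κ, λ}, {71, 72} × {κ, λ}, {71, 72} × {ι, κ, λ}}; |τ_{X×Y}| = 16.

Enumerate products U × V with U ∈ τ_X, V ∈ τ_Y (deduplicated):
  ∅ × ∅ = {} (∅)
  {71} × {λ} = {(71,λ)}
  {72} × {λ} = {(72,λ)}
  {71} × {κ, λ} = {(71,κ), (71,λ)}
  {71, 72} × {λ} = {(71,λ), (72,λ)}
  {72} × {κ, λ} = {(72,κ), (72,λ)}
  {71} × {ι, κ, λ} = {(71,ι), (71,κ), (71,λ)}
  {72} × {ι, κ, λ} = {(72,ι), (72,κ), (72,λ)}
  {71, 72} × {κ, λ} = {(71,κ), (71,λ), (72,κ), (72,λ)}
  {71, 72} × {ι, κ, λ} = {(71,ι), (71,κ), (71,λ), (72,ι), (72,κ), (72,λ)}
These 10 distinct sets form the basis B.
Close under arbitrary unions to get τ_{X×Y}; counting gives |τ_{X×Y}| = 16.


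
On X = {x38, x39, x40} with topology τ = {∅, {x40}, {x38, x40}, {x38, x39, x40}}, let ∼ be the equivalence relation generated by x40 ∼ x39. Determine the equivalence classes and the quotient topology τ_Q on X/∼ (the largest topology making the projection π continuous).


X/∼ = {[x38], [x39=x40]}; |τ_Q| = 2.

Equivalence classes: [x38], [x39=x40].
Quotient map π: X → X/∼ sends x38 ↦ [x38], x39 ↦ [x39=x40], x40 ↦ [x39=x40].
For each subset V ⊆ X/∼, compute π^{-1}(V) ⊆ X and check whether π^{-1}(V) ∈ τ. V is open in τ_Q iff π^{-1}(V) ∈ τ.
  V = {}: π^{-1}(V) = ∅ ∈ τ ✓.
  V = {[x38]}: π^{-1}(V) = {x38} ∉ τ ✗.
  V = {[x39=x40]}: π^{-1}(V) = {x39, x40} ∉ τ ✗.
  V = {[x38], [x39=x40]}: π^{-1}(V) = {x38, x39, x40} ∈ τ ✓.
Open sets in the quotient: τ_Q = {{}, {[x38], [x39=x40]}} (2 elements).


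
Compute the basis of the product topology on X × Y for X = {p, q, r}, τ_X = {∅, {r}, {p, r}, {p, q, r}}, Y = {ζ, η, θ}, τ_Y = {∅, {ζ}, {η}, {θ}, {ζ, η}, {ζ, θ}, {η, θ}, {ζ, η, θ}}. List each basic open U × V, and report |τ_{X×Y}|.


Basis B = {∅ × ∅, {r} × {ζ}, {r} × {η}, {r} × {θ}, {p, r} × {ζ}, {p, r} × {η}, {p, r} × {θ}, {r} × {ζ, η}, {r} × {ζ, θ}, {r} × {η, θ}, {p, q, r} × {ζ}, {p, q, r} × {η}, {p, q, r} × {θ}, {r} × {ζ, η, θ}, {p, r} × {ζ, η}, {p, r} × {ζ, θ}, {p, r} × {η, θ}, {p, r} × {ζ, η, θ}, {p, q, r} × {ζ, η}, {p, q, r} × {ζ, θ}, {p, q, r} × {η, θ}, {p, q, r} × {ζ, η, θ}}; |τ_{X×Y}| = 64.

Enumerate products U × V with U ∈ τ_X, V ∈ τ_Y (deduplicated):
  ∅ × ∅ = {} (∅)
  {r} × {ζ} = {(r,ζ)}
  {r} × {η} = {(r,η)}
  {r} × {θ} = {(r,θ)}
  {p, r} × {ζ} = {(p,ζ), (r,ζ)}
  {p, r} × {η} = {(p,η), (r,η)}
  {p, r} × {θ} = {(p,θ), (r,θ)}
  {r} × {ζ, η} = {(r,ζ), (r,η)}
  {r} × {ζ, θ} = {(r,ζ), (r,θ)}
  {r} × {η, θ} = {(r,η), (r,θ)}
  {p, q, r} × {ζ} = {(p,ζ), (q,ζ), (r,ζ)}
  {p, q, r} × {η} = {(p,η), (q,η), (r,η)}
  {p, q, r} × {θ} = {(p,θ), (q,θ), (r,θ)}
  {r} × {ζ, η, θ} = {(r,ζ), (r,η), (r,θ)}
  {p, r} × {ζ, η} = {(p,ζ), (p,η), (r,ζ), (r,η)}
  {p, r} × {ζ, θ} = {(p,ζ), (p,θ), (r,ζ), (r,θ)}
  {p, r} × {η, θ} = {(p,η), (p,θ), (r,η), (r,θ)}
  {p, r} × {ζ, η, θ} = {(p,ζ), (p,η), (p,θ), (r,ζ), (r,η), (r,θ)}
  {p, q, r} × {ζ, η} = {(p,ζ), (p,η), (q,ζ), (q,η), (r,ζ), (r,η)}
  {p, q, r} × {ζ, θ} = {(p,ζ), (p,θ), (q,ζ), (q,θ), (r,ζ), (r,θ)}
  {p, q, r} × {η, θ} = {(p,η), (p,θ), (q,η), (q,θ), (r,η), (r,θ)}
  {p, q, r} × {ζ, η, θ} = {(p,ζ), (p,η), (p,θ), (q,ζ), (q,η), (q,θ), (r,ζ), (r,η), (r,θ)}
These 22 distinct sets form the basis B.
Close under arbitrary unions to get τ_{X×Y}; counting gives |τ_{X×Y}| = 64.


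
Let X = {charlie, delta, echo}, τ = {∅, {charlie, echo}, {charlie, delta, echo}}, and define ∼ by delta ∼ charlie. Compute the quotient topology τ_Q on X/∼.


X/∼ = {[charlie=delta], [echo]}; |τ_Q| = 2.

Equivalence classes: [charlie=delta], [echo].
Quotient map π: X → X/∼ sends charlie ↦ [charlie=delta], delta ↦ [charlie=delta], echo ↦ [echo].
For each subset V ⊆ X/∼, compute π^{-1}(V) ⊆ X and check whether π^{-1}(V) ∈ τ. V is open in τ_Q iff π^{-1}(V) ∈ τ.
  V = {}: π^{-1}(V) = ∅ ∈ τ ✓.
  V = {[charlie=delta]}: π^{-1}(V) = {charlie, delta} ∉ τ ✗.
  V = {[echo]}: π^{-1}(V) = {echo} ∉ τ ✗.
  V = {[charlie=delta], [echo]}: π^{-1}(V) = {charlie, delta, echo} ∈ τ ✓.
Open sets in the quotient: τ_Q = {{}, {[charlie=delta], [echo]}} (2 elements).


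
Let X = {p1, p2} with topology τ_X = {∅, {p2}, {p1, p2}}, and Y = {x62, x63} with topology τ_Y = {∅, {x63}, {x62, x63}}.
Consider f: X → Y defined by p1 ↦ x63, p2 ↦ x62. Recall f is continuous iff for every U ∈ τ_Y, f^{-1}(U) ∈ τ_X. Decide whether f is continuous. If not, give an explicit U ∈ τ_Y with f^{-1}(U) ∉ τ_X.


f is NOT continuous.

Compute f^{-1}(U) for each U ∈ τ_Y:
  U = ∅: f^{-1}(U) = ∅ ∈ τ_X ✓.
  U = {x63}: f^{-1}(U) = {p1} ∉ τ_X ✗.
  U = {x62, x63}: f^{-1}(U) = {p1, p2} ∈ τ_X ✓.
Found U = {x63} with f^{-1}(U) = {p1} not in τ_X. Therefore f is NOT continuous.


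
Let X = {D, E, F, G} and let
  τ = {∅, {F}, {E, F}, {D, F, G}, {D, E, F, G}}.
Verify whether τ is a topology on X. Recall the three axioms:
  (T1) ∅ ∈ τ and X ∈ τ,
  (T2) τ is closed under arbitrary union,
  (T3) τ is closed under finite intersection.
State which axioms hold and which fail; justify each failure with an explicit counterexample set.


τ IS a topology on X.

Axiom (T1): ∅ ∈ τ? Yes; X ∈ τ? Yes.
Axiom (T2/T3): check pairwise unions and intersections of members of τ.
All pairwise intersections and unions checked — each lies in τ. Therefore τ satisfies (T1), (T2), (T3): it IS a topology on X.


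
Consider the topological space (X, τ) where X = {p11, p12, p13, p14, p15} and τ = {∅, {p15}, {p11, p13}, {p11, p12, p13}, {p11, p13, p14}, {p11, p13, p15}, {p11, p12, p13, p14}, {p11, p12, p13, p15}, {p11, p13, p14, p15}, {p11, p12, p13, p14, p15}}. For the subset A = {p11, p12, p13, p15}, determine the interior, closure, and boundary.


int(A) = {p11, p12, p13, p15}, cl(A) = {p11, p12, p13, p14, p15}, ∂A = {p14}.

Closed sets in (X, τ) are complements of opens:
  closed(X, τ) = {∅, {p12}, {p14}, {p15}, {p12, p14}, {p12, p15}, {p14, p15}, {p12, p14, p15}, {p11, p12, p13, p14}, {p11, p12, p13, p14, p15}}.
int(A) = ⋃ {U ∈ τ : U ⊆ A}. Opens contained in A: ∅, {p15}, {p11, p13}, {p11, p12, p13}, {p11, p13, p15}, {p11, p12, p13, p15}.
Taking the union of these: int(A) = {p11, p12, p13, p15}.
cl(A) = ⋂ {C closed : A ⊆ C}. Closed sets containing A: {p11, p12, p13, p14, p15}.
Intersecting these: cl(A) = {p11, p12, p13, p14, p15}.
∂A = cl(A) ∖ int(A) = {p11, p12, p13, p14, p15} ∖ {p11, p12, p13, p15} = {p14}.


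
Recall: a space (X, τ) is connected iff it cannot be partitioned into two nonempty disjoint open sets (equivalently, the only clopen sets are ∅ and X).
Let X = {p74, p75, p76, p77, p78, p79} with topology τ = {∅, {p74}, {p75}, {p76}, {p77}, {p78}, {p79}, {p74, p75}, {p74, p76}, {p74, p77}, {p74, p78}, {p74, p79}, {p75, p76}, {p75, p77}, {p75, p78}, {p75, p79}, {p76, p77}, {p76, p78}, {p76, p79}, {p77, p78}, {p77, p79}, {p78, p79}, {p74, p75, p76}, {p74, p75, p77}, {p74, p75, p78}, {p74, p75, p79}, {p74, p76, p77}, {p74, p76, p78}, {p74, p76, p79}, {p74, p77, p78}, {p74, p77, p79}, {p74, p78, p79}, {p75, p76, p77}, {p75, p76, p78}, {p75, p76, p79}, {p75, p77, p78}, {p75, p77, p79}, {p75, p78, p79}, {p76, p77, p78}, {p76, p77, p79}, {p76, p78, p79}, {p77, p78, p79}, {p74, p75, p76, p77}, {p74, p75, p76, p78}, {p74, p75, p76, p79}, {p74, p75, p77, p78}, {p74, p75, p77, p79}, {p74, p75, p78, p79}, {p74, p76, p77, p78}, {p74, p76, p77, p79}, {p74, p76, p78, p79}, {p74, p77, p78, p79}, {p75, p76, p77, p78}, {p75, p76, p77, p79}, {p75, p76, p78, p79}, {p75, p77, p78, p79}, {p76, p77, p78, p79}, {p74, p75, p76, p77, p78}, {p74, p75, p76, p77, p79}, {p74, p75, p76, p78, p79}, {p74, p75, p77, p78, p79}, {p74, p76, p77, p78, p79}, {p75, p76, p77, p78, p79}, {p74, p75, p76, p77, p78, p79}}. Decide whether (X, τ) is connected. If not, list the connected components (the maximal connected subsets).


(X, τ) is disconnected; components = [{p74}, {p75}, {p76}, {p77}, {p78}, {p79}].

Find clopen sets (U ∈ τ with X ∖ U ∈ τ):
  U = ∅, X ∖ U = {p74, p75, p76, p77, p78, p79} — both open, so U is clopen.
  U = {p74}, X ∖ U = {p75, p76, p77, p78, p79} — both open, so U is clopen.
  U = {p75}, X ∖ U = {p74, p76, p77, p78, p79} — both open, so U is clopen.
  U = {p76}, X ∖ U = {p74, p75, p77, p78, p79} — both open, so U is clopen.
  U = {p77}, X ∖ U = {p74, p75, p76, p78, p79} — both open, so U is clopen.
  U = {p78}, X ∖ U = {p74, p75, p76, p77, p79} — both open, so U is clopen.
  U = {p79}, X ∖ U = {p74, p75, p76, p77, p78} — both open, so U is clopen.
  U = {p74, p75}, X ∖ U = {p76, p77, p78, p79} — both open, so U is clopen.
  U = {p74, p76}, X ∖ U = {p75, p77, p78, p79} — both open, so U is clopen.
  U = {p74, p77}, X ∖ U = {p75, p76, p78, p79} — both open, so U is clopen.
  U = {p74, p78}, X ∖ U = {p75, p76, p77, p79} — both open, so U is clopen.
  U = {p74, p79}, X ∖ U = {p75, p76, p77, p78} — both open, so U is clopen.
  U = {p75, p76}, X ∖ U = {p74, p77, p78, p79} — both open, so U is clopen.
  U = {p75, p77}, X ∖ U = {p74, p76, p78, p79} — both open, so U is clopen.
  U = {p75, p78}, X ∖ U = {p74, p76, p77, p79} — both open, so U is clopen.
  U = {p75, p79}, X ∖ U = {p74, p76, p77, p78} — both open, so U is clopen.
  U = {p76, p77}, X ∖ U = {p74, p75, p78, p79} — both open, so U is clopen.
  U = {p76, p78}, X ∖ U = {p74, p75, p77, p79} — both open, so U is clopen.
  U = {p76, p79}, X ∖ U = {p74, p75, p77, p78} — both open, so U is clopen.
  U = {p77, p78}, X ∖ U = {p74, p75, p76, p79} — both open, so U is clopen.
  U = {p77, p79}, X ∖ U = {p74, p75, p76, p78} — both open, so U is clopen.
  U = {p78, p79}, X ∖ U = {p74, p75, p76, p77} — both open, so U is clopen.
  U = {p74, p75, p76}, X ∖ U = {p77, p78, p79} — both open, so U is clopen.
  U = {p74, p75, p77}, X ∖ U = {p76, p78, p79} — both open, so U is clopen.
  U = {p74, p75, p78}, X ∖ U = {p76, p77, p79} — both open, so U is clopen.
  U = {p74, p75, p79}, X ∖ U = {p76, p77, p78} — both open, so U is clopen.
  U = {p74, p76, p77}, X ∖ U = {p75, p78, p79} — both open, so U is clopen.
  U = {p74, p76, p78}, X ∖ U = {p75, p77, p79} — both open, so U is clopen.
  U = {p74, p76, p79}, X ∖ U = {p75, p77, p78} — both open, so U is clopen.
  U = {p74, p77, p78}, X ∖ U = {p75, p76, p79} — both open, so U is clopen.
  U = {p74, p77, p79}, X ∖ U = {p75, p76, p78} — both open, so U is clopen.
  U = {p74, p78, p79}, X ∖ U = {p75, p76, p77} — both open, so U is clopen.
  U = {p75, p76, p77}, X ∖ U = {p74, p78, p79} — both open, so U is clopen.
  U = {p75, p76, p78}, X ∖ U = {p74, p77, p79} — both open, so U is clopen.
  U = {p75, p76, p79}, X ∖ U = {p74, p77, p78} — both open, so U is clopen.
  U = {p75, p77, p78}, X ∖ U = {p74, p76, p79} — both open, so U is clopen.
  U = {p75, p77, p79}, X ∖ U = {p74, p76, p78} — both open, so U is clopen.
  U = {p75, p78, p79}, X ∖ U = {p74, p76, p77} — both open, so U is clopen.
  U = {p76, p77, p78}, X ∖ U = {p74, p75, p79} — both open, so U is clopen.
  U = {p76, p77, p79}, X ∖ U = {p74, p75, p78} — both open, so U is clopen.
  U = {p76, p78, p79}, X ∖ U = {p74, p75, p77} — both open, so U is clopen.
  U = {p77, p78, p79}, X ∖ U = {p74, p75, p76} — both open, so U is clopen.
  U = {p74, p75, p76, p77}, X ∖ U = {p78, p79} — both open, so U is clopen.
  U = {p74, p75, p76, p78}, X ∖ U = {p77, p79} — both open, so U is clopen.
  U = {p74, p75, p76, p79}, X ∖ U = {p77, p78} — both open, so U is clopen.
  U = {p74, p75, p77, p78}, X ∖ U = {p76, p79} — both open, so U is clopen.
  U = {p74, p75, p77, p79}, X ∖ U = {p76, p78} — both open, so U is clopen.
  U = {p74, p75, p78, p79}, X ∖ U = {p76, p77} — both open, so U is clopen.
  U = {p74, p76, p77, p78}, X ∖ U = {p75, p79} — both open, so U is clopen.
  U = {p74, p76, p77, p79}, X ∖ U = {p75, p78} — both open, so U is clopen.
  U = {p74, p76, p78, p79}, X ∖ U = {p75, p77} — both open, so U is clopen.
  U = {p74, p77, p78, p79}, X ∖ U = {p75, p76} — both open, so U is clopen.
  U = {p75, p76, p77, p78}, X ∖ U = {p74, p79} — both open, so U is clopen.
  U = {p75, p76, p77, p79}, X ∖ U = {p74, p78} — both open, so U is clopen.
  U = {p75, p76, p78, p79}, X ∖ U = {p74, p77} — both open, so U is clopen.
  U = {p75, p77, p78, p79}, X ∖ U = {p74, p76} — both open, so U is clopen.
  U = {p76, p77, p78, p79}, X ∖ U = {p74, p75} — both open, so U is clopen.
  U = {p74, p75, p76, p77, p78}, X ∖ U = {p79} — both open, so U is clopen.
  U = {p74, p75, p76, p77, p79}, X ∖ U = {p78} — both open, so U is clopen.
  U = {p74, p75, p76, p78, p79}, X ∖ U = {p77} — both open, so U is clopen.
  U = {p74, p75, p77, p78, p79}, X ∖ U = {p76} — both open, so U is clopen.
  U = {p74, p76, p77, p78, p79}, X ∖ U = {p75} — both open, so U is clopen.
  U = {p75, p76, p77, p78, p79}, X ∖ U = {p74} — both open, so U is clopen.
  U = {p74, p75, p76, p77, p78, p79}, X ∖ U = ∅ — both open, so U is clopen.
Nontrivial clopen(s) exist: e.g. {p75, p76, p77, p78}. So (X, τ) is disconnected.
Compute connected components by grouping points that agree on all clopens:
  component: {p74}
  component: {p75}
  component: {p76}
  component: {p77}
  component: {p78}
  component: {p79}
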